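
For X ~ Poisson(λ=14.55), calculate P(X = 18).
0.064004

We have X ~ Poisson(λ=14.55).

For a Poisson distribution, the PMF gives us the probability of each outcome.

Using the PMF formula:
P(X = 18) = 0.064004

Rounded to 4 decimal places: 0.0640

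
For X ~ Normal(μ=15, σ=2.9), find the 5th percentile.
10.2299

We have X ~ Normal(μ=15, σ=2.9).

We want to find x such that P(X ≤ x) = 0.05.

This is the 5th percentile, which means 5% of values fall below this point.

Using the inverse CDF (quantile function):
x = F⁻¹(0.05) = 10.2299

Verification: P(X ≤ 10.2299) = 0.05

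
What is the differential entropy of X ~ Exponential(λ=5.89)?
-0.7733 nats

We have X ~ Exponential(λ=5.89).

The differential entropy measures the uncertainty or information content of the distribution.

For an Exponential distribution with λ=5.89:
h(X) = -0.7733 nats

(In bits, this would be -1.1156 bits.)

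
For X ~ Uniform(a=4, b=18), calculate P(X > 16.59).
0.100714

We have X ~ Uniform(a=4, b=18).

P(X > 16.59) = 1 - P(X ≤ 16.59)
                = 1 - F(16.59)
                = 1 - 0.899286
                = 0.100714

So there's approximately a 10.1% chance that X exceeds 16.59.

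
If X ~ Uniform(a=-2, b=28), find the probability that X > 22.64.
0.178667

We have X ~ Uniform(a=-2, b=28).

P(X > 22.64) = 1 - P(X ≤ 22.64)
                = 1 - F(22.64)
                = 1 - 0.821333
                = 0.178667

So there's approximately a 17.9% chance that X exceeds 22.64.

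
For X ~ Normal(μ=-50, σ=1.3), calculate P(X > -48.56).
0.133997

We have X ~ Normal(μ=-50, σ=1.3).

P(X > -48.56) = 1 - P(X ≤ -48.56)
                = 1 - F(-48.56)
                = 1 - 0.866003
                = 0.133997

So there's approximately a 13.4% chance that X exceeds -48.56.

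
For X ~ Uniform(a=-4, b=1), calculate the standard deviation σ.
1.4434

We have X ~ Uniform(a=-4, b=1).

For a Uniform distribution with a=-4, b=1:
σ = √Var(X) = 1.4434

The standard deviation is the square root of the variance.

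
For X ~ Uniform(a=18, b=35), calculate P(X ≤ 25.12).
0.418824

We have X ~ Uniform(a=18, b=35).

The CDF gives us P(X ≤ k).

Using the CDF:
P(X ≤ 25.12) = 0.418824

This means there's approximately a 41.9% chance that X is at most 25.12.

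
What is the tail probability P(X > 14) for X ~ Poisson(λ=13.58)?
0.385143

We have X ~ Poisson(λ=13.58).

P(X > 14) = 1 - P(X ≤ 14)
                = 1 - F(14)
                = 1 - 0.614857
                = 0.385143

So there's approximately a 38.5% chance that X exceeds 14.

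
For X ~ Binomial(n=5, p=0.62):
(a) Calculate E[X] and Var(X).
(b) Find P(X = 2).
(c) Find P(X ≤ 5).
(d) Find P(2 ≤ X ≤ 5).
(a) E[X] = 3.1000, Var(X) = 1.1780
(b) P(X = 2) = 0.210928
(c) P(X ≤ 5) = 1.000000
(d) P(2 ≤ X ≤ 5) = 0.927437

We have X ~ Binomial(n=5, p=0.62).

(a) Moments:
E[X] = 3.1000
Var(X) = 1.1780
σ = √Var(X) = 1.0854

(b) Point probability using PMF:
P(X = 2) = 0.210928

(c) Cumulative probability using CDF:
P(X ≤ 5) = F(5) = 1.000000

(d) Range probability:
P(2 ≤ X ≤ 5) = P(X ≤ 5) - P(X ≤ 1)
                   = F(5) - F(1)
                   = 1.000000 - 0.072563
                   = 0.927437

This means approximately 92.7% of outcomes fall in the interval [2, 5].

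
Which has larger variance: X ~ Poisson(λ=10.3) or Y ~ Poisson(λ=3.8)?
X has larger variance (10.3000 > 3.8000)

Compute the variance for each distribution:

X ~ Poisson(λ=10.3):
Var(X) = 10.3000

Y ~ Poisson(λ=3.8):
Var(Y) = 3.8000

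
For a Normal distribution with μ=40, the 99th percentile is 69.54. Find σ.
σ = 12.6980

For X ~ Normal(μ, σ), the p-th percentile satisfies x = μ + z_p × σ,
where z_p = Φ⁻¹(p) is the standard normal quantile.

Step 1: z_{0.99} = Φ⁻¹(0.99) = 2.3263

Step 2: Solve for σ:
69.54 = 40 + 2.3263 × σ
σ = (69.54 - 40) / 2.3263
σ = 29.54 / 2.3263
σ = 12.6980

Verification: μ + z × σ = 40 + 2.3263 × 12.6980 = 69.54 ✓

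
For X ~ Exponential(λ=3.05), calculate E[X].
0.3279

We have X ~ Exponential(λ=3.05).

For an Exponential distribution with λ=3.05:
E[X] = 0.3279

This is the expected (average) value of X.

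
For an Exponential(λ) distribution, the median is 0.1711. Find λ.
λ = 4.0511

For X ~ Exponential(λ), the CDF is F(x) = 1 - e^(-λx).
The median m satisfies F(m) = 0.5:
1 - e^(-λm) = 0.5
e^(-λm) = 0.5
λm = ln(2)
m = ln(2) / λ

Given m = 0.1711:
λ = ln(2) / 0.1711 = 0.693147 / 0.1711 = 4.0511

Verification: ln(2) / 4.0511 = 0.1711 ✓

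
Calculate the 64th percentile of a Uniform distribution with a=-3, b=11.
5.9600

We have X ~ Uniform(a=-3, b=11).

We want to find x such that P(X ≤ x) = 0.64.

This is the 64th percentile, which means 64% of values fall below this point.

Using the inverse CDF (quantile function):
x = F⁻¹(0.64) = 5.9600

Verification: P(X ≤ 5.9600) = 0.64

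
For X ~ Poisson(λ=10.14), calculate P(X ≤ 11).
0.680747

We have X ~ Poisson(λ=10.14).

The CDF gives us P(X ≤ k).

Using the CDF:
P(X ≤ 11) = 0.680747

This means there's approximately a 68.1% chance that X is at most 11.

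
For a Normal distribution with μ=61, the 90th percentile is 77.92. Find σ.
σ = 13.2027

For X ~ Normal(μ, σ), the p-th percentile satisfies x = μ + z_p × σ,
where z_p = Φ⁻¹(p) is the standard normal quantile.

Step 1: z_{0.9} = Φ⁻¹(0.9) = 1.2816

Step 2: Solve for σ:
77.92 = 61 + 1.2816 × σ
σ = (77.92 - 61) / 1.2816
σ = 16.92 / 1.2816
σ = 13.2027

Verification: μ + z × σ = 61 + 1.2816 × 13.2027 = 77.92 ✓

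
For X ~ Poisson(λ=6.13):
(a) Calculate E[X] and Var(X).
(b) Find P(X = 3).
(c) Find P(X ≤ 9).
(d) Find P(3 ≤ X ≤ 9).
(a) E[X] = 6.1300, Var(X) = 6.1300
(b) P(X = 3) = 0.083561
(c) P(X ≤ 9) = 0.906836
(d) P(3 ≤ X ≤ 9) = 0.850423

We have X ~ Poisson(λ=6.13).

(a) Moments:
E[X] = 6.1300
Var(X) = 6.1300
σ = √Var(X) = 2.4759

(b) Point probability using PMF:
P(X = 3) = 0.083561

(c) Cumulative probability using CDF:
P(X ≤ 9) = F(9) = 0.906836

(d) Range probability:
P(3 ≤ X ≤ 9) = P(X ≤ 9) - P(X ≤ 2)
                   = F(9) - F(2)
                   = 0.906836 - 0.056414
                   = 0.850423

This means approximately 85.0% of outcomes fall in the interval [3, 9].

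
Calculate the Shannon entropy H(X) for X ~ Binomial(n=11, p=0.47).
1.9219 nats

We have X ~ Binomial(n=11, p=0.47).

The Shannon entropy measures the uncertainty or information content of the distribution.

For a Binomial distribution with n=11, p=0.47:
H(X) = 1.9219 nats

(In bits, this would be 2.7727 bits.)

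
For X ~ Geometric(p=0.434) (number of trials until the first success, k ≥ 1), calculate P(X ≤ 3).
0.818679

We have X ~ Geometric(p=0.434) (number of trials until the first success, k ≥ 1).

The CDF gives us P(X ≤ k).

Using the CDF:
P(X ≤ 3) = 0.818679

This means there's approximately a 81.9% chance that X is at most 3.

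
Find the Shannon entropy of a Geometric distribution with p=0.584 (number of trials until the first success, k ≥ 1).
1.1626 nats

We have X ~ Geometric(p=0.584) (number of trials until the first success, k ≥ 1).

The Shannon entropy measures the uncertainty or information content of the distribution.

For a Geometric distribution with p=0.584 (number of trials until the first success, k ≥ 1):
H(X) = 1.1626 nats

(In bits, this would be 1.6773 bits.)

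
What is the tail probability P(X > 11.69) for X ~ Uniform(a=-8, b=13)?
0.062381

We have X ~ Uniform(a=-8, b=13).

P(X > 11.69) = 1 - P(X ≤ 11.69)
                = 1 - F(11.69)
                = 1 - 0.937619
                = 0.062381

So there's approximately a 6.2% chance that X exceeds 11.69.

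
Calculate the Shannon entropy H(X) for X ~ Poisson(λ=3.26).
1.9768 nats

We have X ~ Poisson(λ=3.26).

The Shannon entropy measures the uncertainty or information content of the distribution.

For a Poisson distribution with λ=3.26:
H(X) = 1.9768 nats

(In bits, this would be 2.8519 bits.)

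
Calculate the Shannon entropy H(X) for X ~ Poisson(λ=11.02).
2.6108 nats

We have X ~ Poisson(λ=11.02).

The Shannon entropy measures the uncertainty or information content of the distribution.

For a Poisson distribution with λ=11.02:
H(X) = 2.6108 nats

(In bits, this would be 3.7666 bits.)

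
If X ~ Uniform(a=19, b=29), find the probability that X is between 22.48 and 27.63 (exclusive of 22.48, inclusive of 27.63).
0.515000

We have X ~ Uniform(a=19, b=29).

To find P(22.48 < X ≤ 27.63), we use:
P(22.48 < X ≤ 27.63) = P(X ≤ 27.63) - P(X ≤ 22.48)
                 = F(27.63) - F(22.48)
                 = 0.863000 - 0.348000
                 = 0.515000

So there's approximately a 51.5% chance that X falls in this range.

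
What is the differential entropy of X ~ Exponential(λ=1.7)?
0.4694 nats

We have X ~ Exponential(λ=1.7).

The differential entropy measures the uncertainty or information content of the distribution.

For an Exponential distribution with λ=1.7:
h(X) = 0.4694 nats

(In bits, this would be 0.6772 bits.)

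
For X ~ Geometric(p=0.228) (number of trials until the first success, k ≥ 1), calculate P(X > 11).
0.058048

We have X ~ Geometric(p=0.228) (number of trials until the first success, k ≥ 1).

P(X > 11) = 1 - P(X ≤ 11)
                = 1 - F(11)
                = 1 - 0.941952
                = 0.058048

So there's approximately a 5.8% chance that X exceeds 11.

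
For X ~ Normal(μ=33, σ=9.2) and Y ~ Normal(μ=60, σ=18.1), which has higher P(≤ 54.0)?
X has higher probability (P(X ≤ 54.0) = 0.9888 > P(Y ≤ 54.0) = 0.3701)

Compute P(≤ 54.0) for each distribution:

X ~ Normal(μ=33, σ=9.2):
P(X ≤ 54.0) = 0.9888

Y ~ Normal(μ=60, σ=18.1):
P(Y ≤ 54.0) = 0.3701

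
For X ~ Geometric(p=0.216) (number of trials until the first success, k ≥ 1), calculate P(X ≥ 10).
0.111904

We have X ~ Geometric(p=0.216) (number of trials until the first success, k ≥ 1).

For discrete distributions, P(X ≥ 10) = 1 - P(X ≤ 9).

P(X ≤ 9) = 0.888096
P(X ≥ 10) = 1 - 0.888096 = 0.111904

So there's approximately a 11.2% chance that X is at least 10.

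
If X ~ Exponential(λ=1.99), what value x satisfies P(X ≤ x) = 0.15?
0.0817

We have X ~ Exponential(λ=1.99).

We want to find x such that P(X ≤ x) = 0.15.

This is the 15th percentile, which means 15% of values fall below this point.

Using the inverse CDF (quantile function):
x = F⁻¹(0.15) = 0.0817

Verification: P(X ≤ 0.0817) = 0.15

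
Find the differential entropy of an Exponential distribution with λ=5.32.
-0.6715 nats

We have X ~ Exponential(λ=5.32).

The differential entropy measures the uncertainty or information content of the distribution.

For an Exponential distribution with λ=5.32:
h(X) = -0.6715 nats

(In bits, this would be -0.9687 bits.)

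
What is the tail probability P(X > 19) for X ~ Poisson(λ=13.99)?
0.076097

We have X ~ Poisson(λ=13.99).

P(X > 19) = 1 - P(X ≤ 19)
                = 1 - F(19)
                = 1 - 0.923903
                = 0.076097

So there's approximately a 7.6% chance that X exceeds 19.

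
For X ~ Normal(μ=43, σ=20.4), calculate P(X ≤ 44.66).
0.532427

We have X ~ Normal(μ=43, σ=20.4).

The CDF gives us P(X ≤ k).

Using the CDF:
P(X ≤ 44.66) = 0.532427

This means there's approximately a 53.2% chance that X is at most 44.66.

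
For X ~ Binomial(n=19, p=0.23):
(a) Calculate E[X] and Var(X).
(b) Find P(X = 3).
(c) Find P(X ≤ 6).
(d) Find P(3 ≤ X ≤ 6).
(a) E[X] = 4.3700, Var(X) = 3.3649
(b) P(X = 3) = 0.180036
(c) P(X ≤ 6) = 0.875150
(d) P(3 ≤ X ≤ 6) = 0.722249

We have X ~ Binomial(n=19, p=0.23).

(a) Moments:
E[X] = 4.3700
Var(X) = 3.3649
σ = √Var(X) = 1.8344

(b) Point probability using PMF:
P(X = 3) = 0.180036

(c) Cumulative probability using CDF:
P(X ≤ 6) = F(6) = 0.875150

(d) Range probability:
P(3 ≤ X ≤ 6) = P(X ≤ 6) - P(X ≤ 2)
                   = F(6) - F(2)
                   = 0.875150 - 0.152901
                   = 0.722249

This means approximately 72.2% of outcomes fall in the interval [3, 6].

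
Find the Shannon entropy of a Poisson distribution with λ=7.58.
2.4198 nats

We have X ~ Poisson(λ=7.58).

The Shannon entropy measures the uncertainty or information content of the distribution.

For a Poisson distribution with λ=7.58:
H(X) = 2.4198 nats

(In bits, this would be 3.4910 bits.)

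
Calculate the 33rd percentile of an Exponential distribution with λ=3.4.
0.1178

We have X ~ Exponential(λ=3.4).

We want to find x such that P(X ≤ x) = 0.33.

This is the 33rd percentile, which means 33% of values fall below this point.

Using the inverse CDF (quantile function):
x = F⁻¹(0.33) = 0.1178

Verification: P(X ≤ 0.1178) = 0.33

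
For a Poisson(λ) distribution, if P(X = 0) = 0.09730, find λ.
λ = 2.3300

For a Poisson(λ) distribution, the PMF at 0 is:
P(X = 0) = λ^0 e^(-λ) / 0! = e^(-λ)

Given P(X = 0) = 0.09730:
e^(-λ) = 0.09730
-λ = ln(0.09730)
λ = -ln(0.09730) = 2.3300

Verification: e^(-2.3300) = 0.09730 ✓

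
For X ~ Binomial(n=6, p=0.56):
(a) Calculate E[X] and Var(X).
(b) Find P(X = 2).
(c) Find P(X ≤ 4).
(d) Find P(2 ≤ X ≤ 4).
(a) E[X] = 3.3600, Var(X) = 1.4784
(b) P(X = 2) = 0.176310
(c) P(X ≤ 4) = 0.823766
(d) P(2 ≤ X ≤ 4) = 0.761098

We have X ~ Binomial(n=6, p=0.56).

(a) Moments:
E[X] = 3.3600
Var(X) = 1.4784
σ = √Var(X) = 1.2159

(b) Point probability using PMF:
P(X = 2) = 0.176310

(c) Cumulative probability using CDF:
P(X ≤ 4) = F(4) = 0.823766

(d) Range probability:
P(2 ≤ X ≤ 4) = P(X ≤ 4) - P(X ≤ 1)
                   = F(4) - F(1)
                   = 0.823766 - 0.062668
                   = 0.761098

This means approximately 76.1% of outcomes fall in the interval [2, 4].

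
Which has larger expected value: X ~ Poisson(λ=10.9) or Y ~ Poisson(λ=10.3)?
X has larger mean (10.9000 > 10.3000)

Compute the expected value for each distribution:

X ~ Poisson(λ=10.9):
E[X] = 10.9000

Y ~ Poisson(λ=10.3):
E[Y] = 10.3000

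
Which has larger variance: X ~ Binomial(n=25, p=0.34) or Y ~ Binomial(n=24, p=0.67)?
X has larger variance (5.6100 > 5.3064)

Compute the variance for each distribution:

X ~ Binomial(n=25, p=0.34):
Var(X) = 5.6100

Y ~ Binomial(n=24, p=0.67):
Var(Y) = 5.3064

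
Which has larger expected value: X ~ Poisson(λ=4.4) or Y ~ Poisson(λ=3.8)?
X has larger mean (4.4000 > 3.8000)

Compute the expected value for each distribution:

X ~ Poisson(λ=4.4):
E[X] = 4.4000

Y ~ Poisson(λ=3.8):
E[Y] = 3.8000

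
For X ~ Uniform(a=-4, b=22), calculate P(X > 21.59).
0.015769

We have X ~ Uniform(a=-4, b=22).

P(X > 21.59) = 1 - P(X ≤ 21.59)
                = 1 - F(21.59)
                = 1 - 0.984231
                = 0.015769

So there's approximately a 1.6% chance that X exceeds 21.59.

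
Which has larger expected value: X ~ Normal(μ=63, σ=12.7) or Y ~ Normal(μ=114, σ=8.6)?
Y has larger mean (114.0000 > 63.0000)

Compute the expected value for each distribution:

X ~ Normal(μ=63, σ=12.7):
E[X] = 63.0000

Y ~ Normal(μ=114, σ=8.6):
E[Y] = 114.0000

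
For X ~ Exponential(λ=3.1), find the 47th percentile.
0.2048

We have X ~ Exponential(λ=3.1).

We want to find x such that P(X ≤ x) = 0.47.

This is the 47th percentile, which means 47% of values fall below this point.

Using the inverse CDF (quantile function):
x = F⁻¹(0.47) = 0.2048

Verification: P(X ≤ 0.2048) = 0.47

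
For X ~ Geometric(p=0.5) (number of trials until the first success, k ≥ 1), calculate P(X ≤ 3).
0.875000

We have X ~ Geometric(p=0.5) (number of trials until the first success, k ≥ 1).

The CDF gives us P(X ≤ k).

Using the CDF:
P(X ≤ 3) = 0.875000

This means there's approximately a 87.5% chance that X is at most 3.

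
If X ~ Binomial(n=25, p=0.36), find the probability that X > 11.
0.148966

We have X ~ Binomial(n=25, p=0.36).

P(X > 11) = 1 - P(X ≤ 11)
                = 1 - F(11)
                = 1 - 0.851034
                = 0.148966

So there's approximately a 14.9% chance that X exceeds 11.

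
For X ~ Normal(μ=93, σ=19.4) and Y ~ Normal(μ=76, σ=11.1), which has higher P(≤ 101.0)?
Y has higher probability (P(Y ≤ 101.0) = 0.9878 > P(X ≤ 101.0) = 0.6600)

Compute P(≤ 101.0) for each distribution:

X ~ Normal(μ=93, σ=19.4):
P(X ≤ 101.0) = 0.6600

Y ~ Normal(μ=76, σ=11.1):
P(Y ≤ 101.0) = 0.9878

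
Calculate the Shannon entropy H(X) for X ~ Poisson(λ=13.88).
2.7279 nats

We have X ~ Poisson(λ=13.88).

The Shannon entropy measures the uncertainty or information content of the distribution.

For a Poisson distribution with λ=13.88:
H(X) = 2.7279 nats

(In bits, this would be 3.9356 bits.)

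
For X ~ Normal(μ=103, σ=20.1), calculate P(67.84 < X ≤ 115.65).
0.695318

We have X ~ Normal(μ=103, σ=20.1).

To find P(67.84 < X ≤ 115.65), we use:
P(67.84 < X ≤ 115.65) = P(X ≤ 115.65) - P(X ≤ 67.84)
                 = F(115.65) - F(67.84)
                 = 0.735441 - 0.040124
                 = 0.695318

So there's approximately a 69.5% chance that X falls in this range.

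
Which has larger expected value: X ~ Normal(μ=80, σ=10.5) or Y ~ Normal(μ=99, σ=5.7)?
Y has larger mean (99.0000 > 80.0000)

Compute the expected value for each distribution:

X ~ Normal(μ=80, σ=10.5):
E[X] = 80.0000

Y ~ Normal(μ=99, σ=5.7):
E[Y] = 99.0000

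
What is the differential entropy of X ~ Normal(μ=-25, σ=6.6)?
3.3060 nats

We have X ~ Normal(μ=-25, σ=6.6).

The differential entropy measures the uncertainty or information content of the distribution.

For a Normal distribution with μ=-25, σ=6.6:
h(X) = 3.3060 nats

(In bits, this would be 4.7696 bits.)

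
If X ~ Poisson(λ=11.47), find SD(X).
3.3867

We have X ~ Poisson(λ=11.47).

For a Poisson distribution with λ=11.47:
σ = √Var(X) = 3.3867

The standard deviation is the square root of the variance.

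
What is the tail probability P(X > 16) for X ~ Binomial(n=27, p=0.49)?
0.103790

We have X ~ Binomial(n=27, p=0.49).

P(X > 16) = 1 - P(X ≤ 16)
                = 1 - F(16)
                = 1 - 0.896210
                = 0.103790

So there's approximately a 10.4% chance that X exceeds 16.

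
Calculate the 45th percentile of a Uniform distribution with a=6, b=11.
8.2500

We have X ~ Uniform(a=6, b=11).

We want to find x such that P(X ≤ x) = 0.45.

This is the 45th percentile, which means 45% of values fall below this point.

Using the inverse CDF (quantile function):
x = F⁻¹(0.45) = 8.2500

Verification: P(X ≤ 8.2500) = 0.45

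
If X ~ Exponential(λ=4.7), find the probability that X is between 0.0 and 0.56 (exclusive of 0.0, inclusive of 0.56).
0.928066

We have X ~ Exponential(λ=4.7).

To find P(0.0 < X ≤ 0.56), we use:
P(0.0 < X ≤ 0.56) = P(X ≤ 0.56) - P(X ≤ 0.0)
                 = F(0.56) - F(0.0)
                 = 0.928066 - 0.000000
                 = 0.928066

So there's approximately a 92.8% chance that X falls in this range.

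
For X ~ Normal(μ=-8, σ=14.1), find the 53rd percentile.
-6.9387

We have X ~ Normal(μ=-8, σ=14.1).

We want to find x such that P(X ≤ x) = 0.53.

This is the 53rd percentile, which means 53% of values fall below this point.

Using the inverse CDF (quantile function):
x = F⁻¹(0.53) = -6.9387

Verification: P(X ≤ -6.9387) = 0.53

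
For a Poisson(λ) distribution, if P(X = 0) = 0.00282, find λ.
λ = 5.8710

For a Poisson(λ) distribution, the PMF at 0 is:
P(X = 0) = λ^0 e^(-λ) / 0! = e^(-λ)

Given P(X = 0) = 0.00282:
e^(-λ) = 0.00282
-λ = ln(0.00282)
λ = -ln(0.00282) = 5.8710

Verification: e^(-5.8710) = 0.00282 ✓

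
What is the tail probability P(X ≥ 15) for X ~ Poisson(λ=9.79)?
0.072980

We have X ~ Poisson(λ=9.79).

For discrete distributions, P(X ≥ 15) = 1 - P(X ≤ 14).

P(X ≤ 14) = 0.927020
P(X ≥ 15) = 1 - 0.927020 = 0.072980

So there's approximately a 7.3% chance that X is at least 15.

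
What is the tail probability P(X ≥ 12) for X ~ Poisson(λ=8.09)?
0.118530

We have X ~ Poisson(λ=8.09).

For discrete distributions, P(X ≥ 12) = 1 - P(X ≤ 11).

P(X ≤ 11) = 0.881470
P(X ≥ 12) = 1 - 0.881470 = 0.118530

So there's approximately a 11.9% chance that X is at least 12.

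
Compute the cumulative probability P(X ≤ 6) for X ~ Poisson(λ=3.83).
0.906277

We have X ~ Poisson(λ=3.83).

The CDF gives us P(X ≤ k).

Using the CDF:
P(X ≤ 6) = 0.906277

This means there's approximately a 90.6% chance that X is at most 6.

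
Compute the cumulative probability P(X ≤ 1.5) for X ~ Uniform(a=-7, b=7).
0.607143

We have X ~ Uniform(a=-7, b=7).

The CDF gives us P(X ≤ k).

Using the CDF:
P(X ≤ 1.5) = 0.607143

This means there's approximately a 60.7% chance that X is at most 1.5.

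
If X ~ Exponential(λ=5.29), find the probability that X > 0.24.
0.280944

We have X ~ Exponential(λ=5.29).

P(X > 0.24) = 1 - P(X ≤ 0.24)
                = 1 - F(0.24)
                = 1 - 0.719056
                = 0.280944

So there's approximately a 28.1% chance that X exceeds 0.24.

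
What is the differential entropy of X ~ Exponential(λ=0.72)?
1.3285 nats

We have X ~ Exponential(λ=0.72).

The differential entropy measures the uncertainty or information content of the distribution.

For an Exponential distribution with λ=0.72:
h(X) = 1.3285 nats

(In bits, this would be 1.9166 bits.)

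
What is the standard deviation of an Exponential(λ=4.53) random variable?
0.2208

We have X ~ Exponential(λ=4.53).

For an Exponential distribution with λ=4.53:
σ = √Var(X) = 0.2208

The standard deviation is the square root of the variance.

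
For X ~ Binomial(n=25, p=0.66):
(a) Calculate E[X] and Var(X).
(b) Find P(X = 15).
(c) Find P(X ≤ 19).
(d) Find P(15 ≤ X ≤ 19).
(a) E[X] = 16.5000, Var(X) = 5.6100
(b) P(X = 15) = 0.132535
(c) P(X ≤ 19) = 0.900615
(d) P(15 ≤ X ≤ 19) = 0.703105

We have X ~ Binomial(n=25, p=0.66).

(a) Moments:
E[X] = 16.5000
Var(X) = 5.6100
σ = √Var(X) = 2.3685

(b) Point probability using PMF:
P(X = 15) = 0.132535

(c) Cumulative probability using CDF:
P(X ≤ 19) = F(19) = 0.900615

(d) Range probability:
P(15 ≤ X ≤ 19) = P(X ≤ 19) - P(X ≤ 14)
                   = F(19) - F(14)
                   = 0.900615 - 0.197510
                   = 0.703105

This means approximately 70.3% of outcomes fall in the interval [15, 19].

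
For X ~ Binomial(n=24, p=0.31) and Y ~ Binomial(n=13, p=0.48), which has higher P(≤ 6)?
Y has higher probability (P(Y ≤ 6) = 0.5585 > P(X ≤ 6) = 0.3484)

Compute P(≤ 6) for each distribution:

X ~ Binomial(n=24, p=0.31):
P(X ≤ 6) = 0.3484

Y ~ Binomial(n=13, p=0.48):
P(Y ≤ 6) = 0.5585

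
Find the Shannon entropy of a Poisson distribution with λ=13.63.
2.7187 nats

We have X ~ Poisson(λ=13.63).

The Shannon entropy measures the uncertainty or information content of the distribution.

For a Poisson distribution with λ=13.63:
H(X) = 2.7187 nats

(In bits, this would be 3.9223 bits.)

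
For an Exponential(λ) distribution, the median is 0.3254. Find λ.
λ = 2.1301

For X ~ Exponential(λ), the CDF is F(x) = 1 - e^(-λx).
The median m satisfies F(m) = 0.5:
1 - e^(-λm) = 0.5
e^(-λm) = 0.5
λm = ln(2)
m = ln(2) / λ

Given m = 0.3254:
λ = ln(2) / 0.3254 = 0.693147 / 0.3254 = 2.1301

Verification: ln(2) / 2.1301 = 0.3254 ✓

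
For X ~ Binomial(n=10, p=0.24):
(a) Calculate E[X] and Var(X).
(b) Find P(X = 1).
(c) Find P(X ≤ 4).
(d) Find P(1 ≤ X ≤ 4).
(a) E[X] = 2.4000, Var(X) = 1.8240
(b) P(X = 1) = 0.203018
(c) P(X ≤ 4) = 0.933011
(d) P(1 ≤ X ≤ 4) = 0.868722

We have X ~ Binomial(n=10, p=0.24).

(a) Moments:
E[X] = 2.4000
Var(X) = 1.8240
σ = √Var(X) = 1.3506

(b) Point probability using PMF:
P(X = 1) = 0.203018

(c) Cumulative probability using CDF:
P(X ≤ 4) = F(4) = 0.933011

(d) Range probability:
P(1 ≤ X ≤ 4) = P(X ≤ 4) - P(X ≤ 0)
                   = F(4) - F(0)
                   = 0.933011 - 0.064289
                   = 0.868722

This means approximately 86.9% of outcomes fall in the interval [1, 4].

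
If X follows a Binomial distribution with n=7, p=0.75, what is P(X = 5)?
0.311462

We have X ~ Binomial(n=7, p=0.75).

For a Binomial distribution, the PMF gives us the probability of each outcome.

Using the PMF formula:
P(X = 5) = 0.311462

Rounded to 4 decimal places: 0.3115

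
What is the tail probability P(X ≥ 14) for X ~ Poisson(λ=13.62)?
0.494791

We have X ~ Poisson(λ=13.62).

For discrete distributions, P(X ≥ 14) = 1 - P(X ≤ 13).

P(X ≤ 13) = 0.505209
P(X ≥ 14) = 1 - 0.505209 = 0.494791

So there's approximately a 49.5% chance that X is at least 14.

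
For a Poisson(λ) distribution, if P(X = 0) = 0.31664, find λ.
λ = 1.1500

For a Poisson(λ) distribution, the PMF at 0 is:
P(X = 0) = λ^0 e^(-λ) / 0! = e^(-λ)

Given P(X = 0) = 0.31664:
e^(-λ) = 0.31664
-λ = ln(0.31664)
λ = -ln(0.31664) = 1.1500

Verification: e^(-1.1500) = 0.31664 ✓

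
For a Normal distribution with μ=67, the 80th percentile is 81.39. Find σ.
σ = 17.0980

For X ~ Normal(μ, σ), the p-th percentile satisfies x = μ + z_p × σ,
where z_p = Φ⁻¹(p) is the standard normal quantile.

Step 1: z_{0.8} = Φ⁻¹(0.8) = 0.8416

Step 2: Solve for σ:
81.39 = 67 + 0.8416 × σ
σ = (81.39 - 67) / 0.8416
σ = 14.39 / 0.8416
σ = 17.0980

Verification: μ + z × σ = 67 + 0.8416 × 17.0980 = 81.39 ✓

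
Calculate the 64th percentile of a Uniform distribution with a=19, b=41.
33.0800

We have X ~ Uniform(a=19, b=41).

We want to find x such that P(X ≤ x) = 0.64.

This is the 64th percentile, which means 64% of values fall below this point.

Using the inverse CDF (quantile function):
x = F⁻¹(0.64) = 33.0800

Verification: P(X ≤ 33.0800) = 0.64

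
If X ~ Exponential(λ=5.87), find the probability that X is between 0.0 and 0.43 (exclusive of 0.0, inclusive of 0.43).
0.919870

We have X ~ Exponential(λ=5.87).

To find P(0.0 < X ≤ 0.43), we use:
P(0.0 < X ≤ 0.43) = P(X ≤ 0.43) - P(X ≤ 0.0)
                 = F(0.43) - F(0.0)
                 = 0.919870 - 0.000000
                 = 0.919870

So there's approximately a 92.0% chance that X falls in this range.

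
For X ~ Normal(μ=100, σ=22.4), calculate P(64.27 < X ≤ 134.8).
0.884511

We have X ~ Normal(μ=100, σ=22.4).

To find P(64.27 < X ≤ 134.8), we use:
P(64.27 < X ≤ 134.8) = P(X ≤ 134.8) - P(X ≤ 64.27)
                 = F(134.8) - F(64.27)
                 = 0.939857 - 0.055346
                 = 0.884511

So there's approximately a 88.5% chance that X falls in this range.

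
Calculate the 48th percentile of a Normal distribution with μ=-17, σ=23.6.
-18.1836

We have X ~ Normal(μ=-17, σ=23.6).

We want to find x such that P(X ≤ x) = 0.48.

This is the 48th percentile, which means 48% of values fall below this point.

Using the inverse CDF (quantile function):
x = F⁻¹(0.48) = -18.1836

Verification: P(X ≤ -18.1836) = 0.48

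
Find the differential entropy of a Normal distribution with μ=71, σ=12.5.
3.9447 nats

We have X ~ Normal(μ=71, σ=12.5).

The differential entropy measures the uncertainty or information content of the distribution.

For a Normal distribution with μ=71, σ=12.5:
h(X) = 3.9447 nats

(In bits, this would be 5.6910 bits.)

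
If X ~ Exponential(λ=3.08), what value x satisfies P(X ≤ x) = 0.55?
0.2593

We have X ~ Exponential(λ=3.08).

We want to find x such that P(X ≤ x) = 0.55.

This is the 55th percentile, which means 55% of values fall below this point.

Using the inverse CDF (quantile function):
x = F⁻¹(0.55) = 0.2593

Verification: P(X ≤ 0.2593) = 0.55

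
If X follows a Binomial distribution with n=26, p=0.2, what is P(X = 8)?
0.072047

We have X ~ Binomial(n=26, p=0.2).

For a Binomial distribution, the PMF gives us the probability of each outcome.

Using the PMF formula:
P(X = 8) = 0.072047

Rounded to 4 decimal places: 0.0720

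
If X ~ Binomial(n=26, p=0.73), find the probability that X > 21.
0.130363

We have X ~ Binomial(n=26, p=0.73).

P(X > 21) = 1 - P(X ≤ 21)
                = 1 - F(21)
                = 1 - 0.869637
                = 0.130363

So there's approximately a 13.0% chance that X exceeds 21.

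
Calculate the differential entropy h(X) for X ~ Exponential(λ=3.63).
-0.2892 nats

We have X ~ Exponential(λ=3.63).

The differential entropy measures the uncertainty or information content of the distribution.

For an Exponential distribution with λ=3.63:
h(X) = -0.2892 nats

(In bits, this would be -0.4173 bits.)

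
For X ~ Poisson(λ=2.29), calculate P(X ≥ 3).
0.401308

We have X ~ Poisson(λ=2.29).

For discrete distributions, P(X ≥ 3) = 1 - P(X ≤ 2).

P(X ≤ 2) = 0.598692
P(X ≥ 3) = 1 - 0.598692 = 0.401308

So there's approximately a 40.1% chance that X is at least 3.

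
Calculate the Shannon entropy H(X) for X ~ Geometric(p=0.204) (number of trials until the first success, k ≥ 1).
2.4799 nats

We have X ~ Geometric(p=0.204) (number of trials until the first success, k ≥ 1).

The Shannon entropy measures the uncertainty or information content of the distribution.

For a Geometric distribution with p=0.204 (number of trials until the first success, k ≥ 1):
H(X) = 2.4799 nats

(In bits, this would be 3.5777 bits.)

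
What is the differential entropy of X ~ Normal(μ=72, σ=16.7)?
4.2343 nats

We have X ~ Normal(μ=72, σ=16.7).

The differential entropy measures the uncertainty or information content of the distribution.

For a Normal distribution with μ=72, σ=16.7:
h(X) = 4.2343 nats

(In bits, this would be 6.1089 bits.)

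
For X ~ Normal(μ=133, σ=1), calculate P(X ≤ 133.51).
0.694974

We have X ~ Normal(μ=133, σ=1).

The CDF gives us P(X ≤ k).

Using the CDF:
P(X ≤ 133.51) = 0.694974

This means there's approximately a 69.5% chance that X is at most 133.51.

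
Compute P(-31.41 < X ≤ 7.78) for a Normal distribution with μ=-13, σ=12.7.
0.875519

We have X ~ Normal(μ=-13, σ=12.7).

To find P(-31.41 < X ≤ 7.78), we use:
P(-31.41 < X ≤ 7.78) = P(X ≤ 7.78) - P(X ≤ -31.41)
                 = F(7.78) - F(-31.41)
                 = 0.949103 - 0.073584
                 = 0.875519

So there's approximately a 87.6% chance that X falls in this range.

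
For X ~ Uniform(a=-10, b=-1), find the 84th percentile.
-2.4400

We have X ~ Uniform(a=-10, b=-1).

We want to find x such that P(X ≤ x) = 0.84.

This is the 84th percentile, which means 84% of values fall below this point.

Using the inverse CDF (quantile function):
x = F⁻¹(0.84) = -2.4400

Verification: P(X ≤ -2.4400) = 0.84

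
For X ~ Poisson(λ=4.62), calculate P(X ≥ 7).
0.184624

We have X ~ Poisson(λ=4.62).

For discrete distributions, P(X ≥ 7) = 1 - P(X ≤ 6).

P(X ≤ 6) = 0.815376
P(X ≥ 7) = 1 - 0.815376 = 0.184624

So there's approximately a 18.5% chance that X is at least 7.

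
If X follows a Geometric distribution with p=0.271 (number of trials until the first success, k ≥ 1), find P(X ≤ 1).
0.271000

We have X ~ Geometric(p=0.271) (number of trials until the first success, k ≥ 1).

The CDF gives us P(X ≤ k).

Using the CDF:
P(X ≤ 1) = 0.271000

This means there's approximately a 27.1% chance that X is at most 1.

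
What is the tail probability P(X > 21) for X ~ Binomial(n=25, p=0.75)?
0.096214

We have X ~ Binomial(n=25, p=0.75).

P(X > 21) = 1 - P(X ≤ 21)
                = 1 - F(21)
                = 1 - 0.903786
                = 0.096214

So there's approximately a 9.6% chance that X exceeds 21.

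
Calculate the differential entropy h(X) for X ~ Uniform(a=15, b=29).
2.6391 nats

We have X ~ Uniform(a=15, b=29).

The differential entropy measures the uncertainty or information content of the distribution.

For a Uniform distribution with a=15, b=29:
h(X) = 2.6391 nats

(In bits, this would be 3.8074 bits.)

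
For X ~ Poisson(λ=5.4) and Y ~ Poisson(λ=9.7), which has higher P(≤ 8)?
X has higher probability (P(X ≤ 8) = 0.9027 > P(Y ≤ 8) = 0.3676)

Compute P(≤ 8) for each distribution:

X ~ Poisson(λ=5.4):
P(X ≤ 8) = 0.9027

Y ~ Poisson(λ=9.7):
P(Y ≤ 8) = 0.3676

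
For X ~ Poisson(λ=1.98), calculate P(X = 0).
0.138069

We have X ~ Poisson(λ=1.98).

For a Poisson distribution, the PMF gives us the probability of each outcome.

Using the PMF formula:
P(X = 0) = 0.138069

Rounded to 4 decimal places: 0.1381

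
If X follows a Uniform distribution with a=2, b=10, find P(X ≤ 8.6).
0.825000

We have X ~ Uniform(a=2, b=10).

The CDF gives us P(X ≤ k).

Using the CDF:
P(X ≤ 8.6) = 0.825000

This means there's approximately a 82.5% chance that X is at most 8.6.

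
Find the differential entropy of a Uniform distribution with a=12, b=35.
3.1355 nats

We have X ~ Uniform(a=12, b=35).

The differential entropy measures the uncertainty or information content of the distribution.

For a Uniform distribution with a=12, b=35:
h(X) = 3.1355 nats

(In bits, this would be 4.5236 bits.)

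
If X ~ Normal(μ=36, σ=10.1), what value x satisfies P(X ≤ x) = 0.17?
26.3629

We have X ~ Normal(μ=36, σ=10.1).

We want to find x such that P(X ≤ x) = 0.17.

This is the 17th percentile, which means 17% of values fall below this point.

Using the inverse CDF (quantile function):
x = F⁻¹(0.17) = 26.3629

Verification: P(X ≤ 26.3629) = 0.17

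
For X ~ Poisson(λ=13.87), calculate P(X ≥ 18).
0.163663

We have X ~ Poisson(λ=13.87).

For discrete distributions, P(X ≥ 18) = 1 - P(X ≤ 17).

P(X ≤ 17) = 0.836337
P(X ≥ 18) = 1 - 0.836337 = 0.163663

So there's approximately a 16.4% chance that X is at least 18.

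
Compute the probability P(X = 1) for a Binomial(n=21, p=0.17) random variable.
0.085947

We have X ~ Binomial(n=21, p=0.17).

For a Binomial distribution, the PMF gives us the probability of each outcome.

Using the PMF formula:
P(X = 1) = 0.085947

Rounded to 4 decimal places: 0.0859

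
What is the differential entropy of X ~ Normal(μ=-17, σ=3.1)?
2.5503 nats

We have X ~ Normal(μ=-17, σ=3.1).

The differential entropy measures the uncertainty or information content of the distribution.

For a Normal distribution with μ=-17, σ=3.1:
h(X) = 2.5503 nats

(In bits, this would be 3.6794 bits.)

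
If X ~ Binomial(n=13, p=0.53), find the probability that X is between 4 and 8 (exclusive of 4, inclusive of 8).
0.721904

We have X ~ Binomial(n=13, p=0.53).

To find P(4 < X ≤ 8), we use:
P(4 < X ≤ 8) = P(X ≤ 8) - P(X ≤ 4)
                 = F(8) - F(4)
                 = 0.813709 - 0.091806
                 = 0.721904

So there's approximately a 72.2% chance that X falls in this range.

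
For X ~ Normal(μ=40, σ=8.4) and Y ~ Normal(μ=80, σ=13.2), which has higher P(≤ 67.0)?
X has higher probability (P(X ≤ 67.0) = 0.9993 > P(Y ≤ 67.0) = 0.1623)

Compute P(≤ 67.0) for each distribution:

X ~ Normal(μ=40, σ=8.4):
P(X ≤ 67.0) = 0.9993

Y ~ Normal(μ=80, σ=13.2):
P(Y ≤ 67.0) = 0.1623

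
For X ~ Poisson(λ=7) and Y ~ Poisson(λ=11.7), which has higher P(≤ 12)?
X has higher probability (P(X ≤ 12) = 0.9730 > P(Y ≤ 12) = 0.6102)

Compute P(≤ 12) for each distribution:

X ~ Poisson(λ=7):
P(X ≤ 12) = 0.9730

Y ~ Poisson(λ=11.7):
P(Y ≤ 12) = 0.6102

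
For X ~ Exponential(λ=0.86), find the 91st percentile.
2.7999

We have X ~ Exponential(λ=0.86).

We want to find x such that P(X ≤ x) = 0.91.

This is the 91st percentile, which means 91% of values fall below this point.

Using the inverse CDF (quantile function):
x = F⁻¹(0.91) = 2.7999

Verification: P(X ≤ 2.7999) = 0.91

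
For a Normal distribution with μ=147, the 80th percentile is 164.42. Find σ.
σ = 20.6981

For X ~ Normal(μ, σ), the p-th percentile satisfies x = μ + z_p × σ,
where z_p = Φ⁻¹(p) is the standard normal quantile.

Step 1: z_{0.8} = Φ⁻¹(0.8) = 0.8416

Step 2: Solve for σ:
164.42 = 147 + 0.8416 × σ
σ = (164.42 - 147) / 0.8416
σ = 17.42 / 0.8416
σ = 20.6981

Verification: μ + z × σ = 147 + 0.8416 × 20.6981 = 164.42 ✓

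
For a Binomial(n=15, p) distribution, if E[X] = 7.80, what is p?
p = 0.52

For a Binomial(n, p) distribution:
E[X] = n × p

Given n = 15 and E[X] = 7.80:
7.80 = 15 × p
p = 7.80 / 15 = 0.52

Verification: Binomial(15, 0.52) has E[X] = 7.80 ✓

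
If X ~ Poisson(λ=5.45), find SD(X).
2.3345

We have X ~ Poisson(λ=5.45).

For a Poisson distribution with λ=5.45:
σ = √Var(X) = 2.3345

The standard deviation is the square root of the variance.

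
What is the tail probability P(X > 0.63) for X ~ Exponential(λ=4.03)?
0.078953

We have X ~ Exponential(λ=4.03).

P(X > 0.63) = 1 - P(X ≤ 0.63)
                = 1 - F(0.63)
                = 1 - 0.921047
                = 0.078953

So there's approximately a 7.9% chance that X exceeds 0.63.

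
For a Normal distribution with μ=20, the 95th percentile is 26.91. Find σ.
σ = 4.2010

For X ~ Normal(μ, σ), the p-th percentile satisfies x = μ + z_p × σ,
where z_p = Φ⁻¹(p) is the standard normal quantile.

Step 1: z_{0.95} = Φ⁻¹(0.95) = 1.6449

Step 2: Solve for σ:
26.91 = 20 + 1.6449 × σ
σ = (26.91 - 20) / 1.6449
σ = 6.91 / 1.6449
σ = 4.2010

Verification: μ + z × σ = 20 + 1.6449 × 4.2010 = 26.91 ✓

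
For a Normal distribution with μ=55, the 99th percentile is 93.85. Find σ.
σ = 16.7000

For X ~ Normal(μ, σ), the p-th percentile satisfies x = μ + z_p × σ,
where z_p = Φ⁻¹(p) is the standard normal quantile.

Step 1: z_{0.99} = Φ⁻¹(0.99) = 2.3263

Step 2: Solve for σ:
93.85 = 55 + 2.3263 × σ
σ = (93.85 - 55) / 2.3263
σ = 38.85 / 2.3263
σ = 16.7000

Verification: μ + z × σ = 55 + 2.3263 × 16.7000 = 93.85 ✓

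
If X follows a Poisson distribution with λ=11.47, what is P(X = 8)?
0.077558

We have X ~ Poisson(λ=11.47).

For a Poisson distribution, the PMF gives us the probability of each outcome.

Using the PMF formula:
P(X = 8) = 0.077558

Rounded to 4 decimal places: 0.0776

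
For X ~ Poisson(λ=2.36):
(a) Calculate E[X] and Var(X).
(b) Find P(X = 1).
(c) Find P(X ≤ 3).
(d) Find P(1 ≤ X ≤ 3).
(a) E[X] = 2.3600, Var(X) = 2.3600
(b) P(X = 1) = 0.222832
(c) P(X ≤ 3) = 0.787041
(d) P(1 ≤ X ≤ 3) = 0.692620

We have X ~ Poisson(λ=2.36).

(a) Moments:
E[X] = 2.3600
Var(X) = 2.3600
σ = √Var(X) = 1.5362

(b) Point probability using PMF:
P(X = 1) = 0.222832

(c) Cumulative probability using CDF:
P(X ≤ 3) = F(3) = 0.787041

(d) Range probability:
P(1 ≤ X ≤ 3) = P(X ≤ 3) - P(X ≤ 0)
                   = F(3) - F(0)
                   = 0.787041 - 0.094420
                   = 0.692620

This means approximately 69.3% of outcomes fall in the interval [1, 3].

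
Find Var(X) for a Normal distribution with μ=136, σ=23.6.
556.9600

We have X ~ Normal(μ=136, σ=23.6).

For a Normal distribution with μ=136, σ=23.6:
Var(X) = 556.9600

The variance measures the spread of the distribution around the mean.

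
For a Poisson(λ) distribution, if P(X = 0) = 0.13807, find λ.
λ = 1.9800

For a Poisson(λ) distribution, the PMF at 0 is:
P(X = 0) = λ^0 e^(-λ) / 0! = e^(-λ)

Given P(X = 0) = 0.13807:
e^(-λ) = 0.13807
-λ = ln(0.13807)
λ = -ln(0.13807) = 1.9800

Verification: e^(-1.9800) = 0.13807 ✓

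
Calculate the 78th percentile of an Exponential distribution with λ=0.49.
3.0901

We have X ~ Exponential(λ=0.49).

We want to find x such that P(X ≤ x) = 0.78.

This is the 78th percentile, which means 78% of values fall below this point.

Using the inverse CDF (quantile function):
x = F⁻¹(0.78) = 3.0901

Verification: P(X ≤ 3.0901) = 0.78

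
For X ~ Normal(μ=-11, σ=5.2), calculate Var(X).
27.0400

We have X ~ Normal(μ=-11, σ=5.2).

For a Normal distribution with μ=-11, σ=5.2:
Var(X) = 27.0400

The variance measures the spread of the distribution around the mean.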